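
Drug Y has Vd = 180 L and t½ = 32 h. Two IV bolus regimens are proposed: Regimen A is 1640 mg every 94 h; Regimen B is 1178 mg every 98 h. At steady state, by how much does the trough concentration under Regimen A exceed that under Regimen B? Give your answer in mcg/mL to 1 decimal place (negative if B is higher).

Regimen A: f = (1/2)^(94/32) ≈ 0.1305; Cmin,ss = (1640/180)·f/(1−f) ≈ 1.367 mcg/mL.
Regimen B: f = (1/2)^(98/32) ≈ 0.1197; Cmin,ss = (1178/180)·f/(1−f) ≈ 0.890 mcg/mL.
Difference ≈ 1.367 − 0.890 ≈ 0.477 mcg/mL.

0.5 mcg/mL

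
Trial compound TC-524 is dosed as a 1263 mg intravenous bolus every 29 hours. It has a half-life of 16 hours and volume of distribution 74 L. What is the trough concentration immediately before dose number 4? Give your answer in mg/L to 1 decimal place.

6.6 mg/L

f = (1/2)^(τ/t½) = (1/2)^(29/16) ≈ 0.2847.
C₀ = D/Vd = 1263/74 ≈ 17.068 mg/L.
Before the 4th dose, 3 doses have been given. Superposition: Cmin = C₀·(f + f² + … + f^3).
≈ 17.068 × (0.2847 + 0.0811 + 0.0231) ≈ 17.068 × 0.3889 ≈ 6.638 mg/L.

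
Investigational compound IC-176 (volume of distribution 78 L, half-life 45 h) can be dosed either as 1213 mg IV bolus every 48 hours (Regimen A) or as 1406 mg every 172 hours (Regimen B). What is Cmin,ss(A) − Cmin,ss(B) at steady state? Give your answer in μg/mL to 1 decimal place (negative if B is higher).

12.8 μg/mL

Regimen A: f = (1/2)^(48/45) ≈ 0.4774; Cmin,ss = (1213/78)·f/(1−f) ≈ 14.206 μg/mL.
Regimen B: f = (1/2)^(172/45) ≈ 0.0707; Cmin,ss = (1406/78)·f/(1−f) ≈ 1.371 μg/mL.
Difference ≈ 14.206 − 1.371 ≈ 12.835 μg/mL.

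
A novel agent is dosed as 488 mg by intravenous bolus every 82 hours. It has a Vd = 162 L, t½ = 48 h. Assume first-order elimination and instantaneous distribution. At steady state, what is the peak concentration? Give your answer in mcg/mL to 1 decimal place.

τ/t½ = 82/48 ≈ 1.7083, so fraction remaining f = (1/2)^(82/48) ≈ 0.3060.
At steady state, accumulation factor R = 1/(1 − e^(−kτ)) ≈ 1.4409.
Single-dose peak C₀ = D/Vd = 488/162 ≈ 3.012 mcg/mL.
Steady-state peak Cmax,ss = C₀·R ≈ 3.012 × 1.4409 ≈ 4.340 mcg/mL.

4.3 mcg/mL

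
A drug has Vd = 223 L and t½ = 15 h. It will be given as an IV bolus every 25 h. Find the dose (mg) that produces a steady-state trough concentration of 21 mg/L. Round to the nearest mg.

τ/t½ = 25/15 ≈ 1.6667, so f = (1/2)^(25/15) ≈ 0.314980.
Cmin,ss = (D/Vd)·f/(1−f), so D = Cmin,ss·Vd·(1−f)/f.
D = 21 × 223 × (1−f)/f ≈ 21 × 223 × 2.17480 ≈ 10184.59 mg.

10185 mg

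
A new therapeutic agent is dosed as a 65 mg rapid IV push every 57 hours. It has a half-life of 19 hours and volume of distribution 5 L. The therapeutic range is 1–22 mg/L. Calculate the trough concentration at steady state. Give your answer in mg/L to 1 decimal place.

The dosing interval is 3 half-lives, so f = 2^(−3) = 0.125.
Accumulation ratio R = 1/(1 − f) = 1/0.875 = 8/7.
Single-dose peak C₀ = D/Vd = 65/5 = 13 mg/L.
Steady-state peak Cmax,ss = C₀·R = 13 × 8/7 ≈ 14.857 mg/L.
Steady-state trough Cmin,ss = Cmax,ss·f ≈ 14.857 × 0.125 ≈ 1.857 mg/L.
Trough 1.9 mg/L vs MEC 1 mg/L: adequate.

1.9 mg/L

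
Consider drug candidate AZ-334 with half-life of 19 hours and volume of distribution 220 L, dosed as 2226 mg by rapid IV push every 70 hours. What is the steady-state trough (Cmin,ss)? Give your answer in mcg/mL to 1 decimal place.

k = ln2/t½ = ln2/19 ≈ 0.036481 h⁻¹; fraction remaining f = e^(−kτ) = e^(−0.036481×70) ≈ 0.0778.
At steady state, accumulation factor R = 1/(1 − e^(−kτ)) ≈ 1.0844.
Each bolus raises the concentration by D/Vd = 2226/220 ≈ 10.118 mcg/mL.
Steady-state peak Cmax,ss = C₀·R ≈ 10.118 × 1.0844 ≈ 10.972 mcg/mL.
One interval later, Cmin,ss = Cmax,ss·e^(−kτ) ≈ 10.972 × 0.0778 ≈ 0.854 mcg/mL.

0.9 mcg/mL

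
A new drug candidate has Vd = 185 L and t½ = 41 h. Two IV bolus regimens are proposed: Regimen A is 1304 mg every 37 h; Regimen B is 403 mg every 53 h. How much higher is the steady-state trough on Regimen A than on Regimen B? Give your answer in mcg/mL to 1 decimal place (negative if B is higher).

Regimen A: f = (1/2)^(37/41) ≈ 0.5350; Cmin,ss = (1304/185)·f/(1−f) ≈ 8.110 mcg/mL.
Regimen B: f = (1/2)^(53/41) ≈ 0.4082; Cmin,ss = (403/185)·f/(1−f) ≈ 1.503 mcg/mL.
Difference ≈ 8.110 − 1.503 ≈ 6.607 mcg/mL.

6.6 mcg/mL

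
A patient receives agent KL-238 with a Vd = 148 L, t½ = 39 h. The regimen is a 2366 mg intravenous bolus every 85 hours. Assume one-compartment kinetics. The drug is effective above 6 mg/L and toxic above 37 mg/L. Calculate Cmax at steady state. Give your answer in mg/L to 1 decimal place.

τ/t½ = 85/39 ≈ 2.1795, so fraction remaining f = (1/2)^(85/39) ≈ 0.2208.
At steady state, accumulation factor R = 1/(1 − e^(−kτ)) ≈ 1.2834.
Each bolus raises the concentration by D/Vd = 2366/148 ≈ 15.986 mg/L.
Cmax,ss = C₀/(1 − f) ≈ 15.986/0.7792 ≈ 20.516 mg/L.
Peak 20.5 mg/L vs MTC 37 mg/L: below toxic threshold.

20.5 mg/L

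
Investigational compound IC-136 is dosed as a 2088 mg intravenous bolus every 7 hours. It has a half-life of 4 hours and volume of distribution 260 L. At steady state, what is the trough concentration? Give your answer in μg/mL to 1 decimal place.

3.4 μg/mL

Over one 7-h interval, 7/4 ≈ 1.75 half-lives elapse, leaving f ≈ 0.2973 of each dose.
Single-dose peak C₀ = D/Vd = 2088/260 ≈ 8.031 μg/mL.
Steady-state trough Cmin,ss = C₀·f/(1−f) ≈ 8.031 × 0.2973/0.7027 ≈ 3.398 μg/mL.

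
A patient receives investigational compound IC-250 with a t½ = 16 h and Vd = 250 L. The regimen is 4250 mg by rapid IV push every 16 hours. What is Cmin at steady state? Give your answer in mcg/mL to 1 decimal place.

τ = 16 h = 1 half-life, so f = (1/2)^1 = 0.5.
At steady state, R = 1/(1 − 0.5) = 2/1.
Single-dose peak C₀ = D/Vd = 4250/250 = 17 mcg/mL.
Steady-state peak Cmax,ss = C₀·R = 17 × 2/1 ≈ 34.000 mcg/mL.
Steady-state trough Cmin,ss = Cmax,ss·f ≈ 34.000 × 0.5 ≈ 17.000 mcg/mL.

17.0 mcg/mL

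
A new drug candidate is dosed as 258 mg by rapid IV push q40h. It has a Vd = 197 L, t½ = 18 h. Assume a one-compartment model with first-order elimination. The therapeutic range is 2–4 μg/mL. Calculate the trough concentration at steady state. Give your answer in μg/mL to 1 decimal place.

k = ln2/t½ = ln2/18 ≈ 0.038508 h⁻¹; fraction remaining f = e^(−kτ) = e^(−0.038508×40) ≈ 0.2143.
At steady state, accumulation factor R = 1/(1 − e^(−kτ)) ≈ 1.2728.
Single-dose peak C₀ = D/Vd = 258/197 ≈ 1.310 μg/mL.
Cmax,ss = C₀/(1 − f) ≈ 1.310/0.7857 ≈ 1.667 μg/mL.
One interval later, Cmin,ss = Cmax,ss·e^(−kτ) ≈ 1.667 × 0.2143 ≈ 0.357 μg/mL.
Trough 0.4 μg/mL vs MEC 2 μg/mL: subtherapeutic.

0.4 μg/mL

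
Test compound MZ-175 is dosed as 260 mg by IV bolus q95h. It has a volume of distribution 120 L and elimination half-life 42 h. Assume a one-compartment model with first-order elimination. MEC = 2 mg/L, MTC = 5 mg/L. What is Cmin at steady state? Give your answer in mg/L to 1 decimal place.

τ/t½ = 95/42 ≈ 2.2619, so fraction remaining f = (1/2)^(95/42) ≈ 0.2085.
Each bolus raises the concentration by D/Vd = 260/120 ≈ 2.167 mg/L.
Steady-state trough Cmin,ss = C₀·f/(1−f) ≈ 2.167 × 0.2085/0.7915 ≈ 0.571 mg/L.
Trough 0.6 mg/L vs MEC 2 mg/L: subtherapeutic.

0.6 mg/L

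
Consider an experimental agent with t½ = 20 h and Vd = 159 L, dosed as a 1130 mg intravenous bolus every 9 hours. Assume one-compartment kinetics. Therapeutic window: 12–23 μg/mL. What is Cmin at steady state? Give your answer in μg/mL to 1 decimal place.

19.4 μg/mL

τ/t½ = 9/20 ≈ 0.45, so fraction remaining f = (1/2)^(9/20) ≈ 0.7320.
At steady state, accumulation factor R = 1/(1 − e^(−kτ)) ≈ 3.7313.
Single-dose peak C₀ = D/Vd = 1130/159 ≈ 7.107 μg/mL.
Steady-state peak Cmax,ss = C₀·R ≈ 7.107 × 3.7313 ≈ 26.518 μg/mL.
One interval later, Cmin,ss = Cmax,ss·e^(−kτ) ≈ 26.518 × 0.7320 ≈ 19.411 μg/mL.
Trough 19.4 μg/mL vs MEC 12 μg/mL: adequate.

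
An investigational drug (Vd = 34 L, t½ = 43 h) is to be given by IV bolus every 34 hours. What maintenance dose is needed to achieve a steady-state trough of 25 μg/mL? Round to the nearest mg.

620 mg

τ/t½ = 34/43 ≈ 0.7907, so f = (1/2)^(34/43) ≈ 0.578064.
Cmin,ss = (D/Vd)·f/(1−f), so D = Cmin,ss·Vd·(1−f)/f.
D = 25 × 34 × (1−f)/f ≈ 25 × 34 × 0.72991 ≈ 620.42 mg.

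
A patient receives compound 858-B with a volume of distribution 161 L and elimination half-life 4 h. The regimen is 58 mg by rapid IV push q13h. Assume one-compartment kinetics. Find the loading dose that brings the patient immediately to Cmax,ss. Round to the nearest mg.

65 mg

f = (1/2)^(13/4) ≈ 0.105112; accumulation ratio R = 1/(1−f) ≈ 1.11746.
Loading dose to hit Cmax,ss on first dose: D_load = D_maint·R ≈ 58 × 1.11746 ≈ 64.81 mg.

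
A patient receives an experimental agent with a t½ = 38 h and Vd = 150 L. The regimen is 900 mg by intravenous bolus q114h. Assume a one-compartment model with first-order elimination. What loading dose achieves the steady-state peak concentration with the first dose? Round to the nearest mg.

1029 mg

f = (1/2)^(114/38) ≈ 0.125000; accumulation ratio R = 1/(1−f) ≈ 1.14286.
Loading dose to hit Cmax,ss on first dose: D_load = D_maint·R ≈ 900 × 1.14286 ≈ 1028.57 mg.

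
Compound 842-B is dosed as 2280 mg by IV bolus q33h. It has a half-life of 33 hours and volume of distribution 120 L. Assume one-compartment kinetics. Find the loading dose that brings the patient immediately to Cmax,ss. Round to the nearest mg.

4560 mg

f = (1/2)^(33/33) ≈ 0.500000; accumulation ratio R = 1/(1−f) ≈ 2.00000.
Loading dose to hit Cmax,ss on first dose: D_load = D_maint·R ≈ 2280 × 2.00000 ≈ 4560.00 mg.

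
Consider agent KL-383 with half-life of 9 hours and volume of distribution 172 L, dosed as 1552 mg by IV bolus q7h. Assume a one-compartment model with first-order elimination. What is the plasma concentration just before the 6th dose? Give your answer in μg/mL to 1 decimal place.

f = (1/2)^(τ/t½) = (1/2)^(7/9) ≈ 0.5833.
C₀ = D/Vd = 1552/172 ≈ 9.023 μg/mL.
Before the 6th dose, 5 doses have been given. Superposition: Cmin = C₀·(f + f² + … + f^5).
≈ 9.023 × (0.5833 + 0.3402 + 0.1985 + 0.1158 + 0.0675) ≈ 9.023 × 1.3053 ≈ 11.778 μg/mL.

11.8 μg/mL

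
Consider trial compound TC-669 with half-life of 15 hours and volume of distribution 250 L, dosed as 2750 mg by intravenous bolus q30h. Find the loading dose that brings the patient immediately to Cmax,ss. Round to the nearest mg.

f = (1/2)^(30/15) ≈ 0.250000; accumulation ratio R = 1/(1−f) ≈ 1.33333.
Loading dose to hit Cmax,ss on first dose: D_load = D_maint·R ≈ 2750 × 1.33333 ≈ 3666.66 mg.

3667 mg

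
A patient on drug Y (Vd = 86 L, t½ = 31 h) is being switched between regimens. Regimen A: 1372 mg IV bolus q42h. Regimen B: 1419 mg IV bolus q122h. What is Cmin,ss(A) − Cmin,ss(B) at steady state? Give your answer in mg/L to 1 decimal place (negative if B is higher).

Regimen A: f = (1/2)^(42/31) ≈ 0.3910; Cmin,ss = (1372/86)·f/(1−f) ≈ 10.243 mg/L.
Regimen B: f = (1/2)^(122/31) ≈ 0.0654; Cmin,ss = (1419/86)·f/(1−f) ≈ 1.155 mg/L.
Difference ≈ 10.243 − 1.155 ≈ 9.088 mg/L.

9.1 mg/L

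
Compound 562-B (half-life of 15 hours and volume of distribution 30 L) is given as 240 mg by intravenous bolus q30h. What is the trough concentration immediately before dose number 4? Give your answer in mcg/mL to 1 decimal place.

2.6 mcg/mL

f = (1/2)^(τ/t½) = (1/2)^(30/15) ≈ 0.2500.
C₀ = D/Vd = 240/30 ≈ 8.000 mcg/mL.
Before the 4th dose, 3 doses have been given. Superposition: Cmin = C₀·(f + f² + … + f^3).
≈ 8.000 × (0.2500 + 0.0625 + 0.0156) ≈ 8.000 × 0.3281 ≈ 2.625 mcg/mL.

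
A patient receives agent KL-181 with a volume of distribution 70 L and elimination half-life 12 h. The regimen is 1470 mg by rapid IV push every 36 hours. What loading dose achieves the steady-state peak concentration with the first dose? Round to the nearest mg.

1680 mg

f = (1/2)^(36/12) ≈ 0.125000; accumulation ratio R = 1/(1−f) ≈ 1.14286.
Loading dose to hit Cmax,ss on first dose: D_load = D_maint·R ≈ 1470 × 1.14286 ≈ 1680.00 mg.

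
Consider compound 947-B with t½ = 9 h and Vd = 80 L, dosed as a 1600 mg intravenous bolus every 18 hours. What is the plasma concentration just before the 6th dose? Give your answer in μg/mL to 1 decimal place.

6.7 μg/mL

f = (1/2)^(τ/t½) = (1/2)^(18/9) ≈ 0.2500.
C₀ = D/Vd = 1600/80 ≈ 20.000 μg/mL.
Before the 6th dose, 5 doses have been given. Superposition: Cmin = C₀·(f + f² + … + f^5).
≈ 20.000 × (0.2500 + 0.0625 + 0.0156 + 0.0039 + 0.0010) ≈ 20.000 × 0.3330 ≈ 6.660 μg/mL.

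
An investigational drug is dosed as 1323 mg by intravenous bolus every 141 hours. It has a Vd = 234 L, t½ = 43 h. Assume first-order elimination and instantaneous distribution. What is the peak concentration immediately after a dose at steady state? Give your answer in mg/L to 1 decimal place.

6.3 mg/L

Over one 141-h interval, 141/43 ≈ 3.2791 half-lives elapse, leaving f ≈ 0.1030 of each dose.
Accumulation ratio R = 1/(1 − f) ≈ 1/0.8970 ≈ 1.1148.
Each bolus raises the concentration by D/Vd = 1323/234 ≈ 5.654 mg/L.
Steady-state peak Cmax,ss = C₀·R ≈ 5.654 × 1.1148 ≈ 6.303 mg/L.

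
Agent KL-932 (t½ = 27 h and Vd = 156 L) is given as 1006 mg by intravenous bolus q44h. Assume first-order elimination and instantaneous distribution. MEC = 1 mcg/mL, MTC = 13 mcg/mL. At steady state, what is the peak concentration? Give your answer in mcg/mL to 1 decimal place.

9.5 mcg/mL

Over one 44-h interval, 44/27 ≈ 1.6296 half-lives elapse, leaving f ≈ 0.3232 of each dose.
Accumulation ratio R = 1/(1 − f) ≈ 1/0.6768 ≈ 1.4775.
Single-dose peak C₀ = D/Vd = 1006/156 ≈ 6.449 mcg/mL.
Steady-state peak Cmax,ss = C₀·R ≈ 6.449 × 1.4775 ≈ 9.528 mcg/mL.
Peak 9.5 mcg/mL vs MTC 13 mcg/mL: below toxic threshold.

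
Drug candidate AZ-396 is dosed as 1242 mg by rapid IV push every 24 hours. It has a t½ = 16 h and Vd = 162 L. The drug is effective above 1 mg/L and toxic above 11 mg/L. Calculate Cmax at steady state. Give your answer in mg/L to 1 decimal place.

11.9 mg/L

τ/t½ = 24/16 ≈ 1.5, so fraction remaining f = (1/2)^(24/16) ≈ 0.3536.
At steady state, accumulation factor R = 1/(1 − e^(−kτ)) ≈ 1.5470.
Single-dose peak C₀ = D/Vd = 1242/162 ≈ 7.667 mg/L.
Steady-state peak Cmax,ss = C₀·R ≈ 7.667 × 1.5470 ≈ 11.861 mg/L.
Peak 11.9 mg/L vs MTC 11 mg/L: exceeds toxic threshold.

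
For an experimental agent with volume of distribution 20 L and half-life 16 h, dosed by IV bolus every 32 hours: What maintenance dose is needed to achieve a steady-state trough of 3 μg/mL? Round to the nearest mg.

τ/t½ = 32/16 ≈ 2, so f = (1/2)^(32/16) ≈ 0.250000.
Cmin,ss = (D/Vd)·f/(1−f), so D = Cmin,ss·Vd·(1−f)/f.
D = 3 × 20 × (1−f)/f ≈ 3 × 20 × 3.00000 ≈ 180.00 mg.

180 mg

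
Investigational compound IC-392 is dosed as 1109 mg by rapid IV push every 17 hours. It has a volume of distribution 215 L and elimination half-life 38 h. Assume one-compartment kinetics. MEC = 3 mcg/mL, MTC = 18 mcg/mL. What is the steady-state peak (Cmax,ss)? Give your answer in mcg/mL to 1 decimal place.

τ/t½ = 17/38 ≈ 0.44737, so fraction remaining f = (1/2)^(17/38) ≈ 0.7334.
Accumulation ratio R = 1/(1 − f) ≈ 1/0.2666 ≈ 3.7509.
Each bolus raises the concentration by D/Vd = 1109/215 ≈ 5.158 mcg/mL.
Steady-state peak Cmax,ss = C₀·R ≈ 5.158 × 3.7509 ≈ 19.347 mcg/mL.
Peak 19.3 mcg/mL vs MTC 18 mcg/mL: exceeds toxic threshold.

19.3 mcg/mL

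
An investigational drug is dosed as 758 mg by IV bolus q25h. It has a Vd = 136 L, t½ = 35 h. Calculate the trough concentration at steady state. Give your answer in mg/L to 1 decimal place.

8.7 mg/L

τ/t½ = 25/35 ≈ 0.71429, so fraction remaining f = (1/2)^(25/35) ≈ 0.6095.
Accumulation ratio R = 1/(1 − f) ≈ 1/0.3905 ≈ 2.5608.
Each bolus raises the concentration by D/Vd = 758/136 ≈ 5.574 mg/L.
Cmax,ss = C₀/(1 − f) ≈ 5.574/0.3905 ≈ 14.274 mg/L.
One interval later, Cmin,ss = Cmax,ss·e^(−kτ) ≈ 14.274 × 0.6095 ≈ 8.700 mg/L.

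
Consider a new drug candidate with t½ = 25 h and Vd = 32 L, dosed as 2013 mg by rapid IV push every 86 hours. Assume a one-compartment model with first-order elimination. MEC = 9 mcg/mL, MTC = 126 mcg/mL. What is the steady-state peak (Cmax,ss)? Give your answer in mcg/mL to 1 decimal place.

69.3 mcg/mL

k = ln2/t½ = ln2/25 ≈ 0.027726 h⁻¹; fraction remaining f = e^(−kτ) = e^(−0.027726×86) ≈ 0.0921.
At steady state, accumulation factor R = 1/(1 − e^(−kτ)) ≈ 1.1014.
Each bolus raises the concentration by D/Vd = 2013/32 ≈ 62.906 mcg/mL.
Cmax,ss = C₀/(1 − f) ≈ 62.906/0.9079 ≈ 69.287 mcg/mL.
Peak 69.3 mcg/mL vs MTC 126 mcg/mL: below toxic threshold.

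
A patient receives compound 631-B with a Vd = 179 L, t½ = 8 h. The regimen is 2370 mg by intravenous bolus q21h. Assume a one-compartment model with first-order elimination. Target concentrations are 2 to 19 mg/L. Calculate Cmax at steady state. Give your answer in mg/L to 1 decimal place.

15.8 mg/L

k = ln2/t½ = ln2/8 ≈ 0.086643 h⁻¹; fraction remaining f = e^(−kτ) = e^(−0.086643×21) ≈ 0.1621.
At steady state, accumulation factor R = 1/(1 − e^(−kτ)) ≈ 1.1935.
Single-dose peak C₀ = D/Vd = 2370/179 ≈ 13.240 mg/L.
Cmax,ss = C₀/(1 − f) ≈ 13.240/0.8379 ≈ 15.801 mg/L.
Peak 15.8 mg/L vs MTC 19 mg/L: below toxic threshold.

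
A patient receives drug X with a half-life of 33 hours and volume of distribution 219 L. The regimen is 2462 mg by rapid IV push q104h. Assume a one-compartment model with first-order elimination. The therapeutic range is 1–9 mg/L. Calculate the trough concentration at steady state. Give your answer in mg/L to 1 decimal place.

Over one 104-h interval, 104/33 ≈ 3.1515 half-lives elapse, leaving f ≈ 0.1125 of each dose.
Accumulation ratio R = 1/(1 − f) ≈ 1/0.8875 ≈ 1.1268.
Single-dose peak C₀ = D/Vd = 2462/219 ≈ 11.242 mg/L.
Steady-state peak Cmax,ss = C₀·R ≈ 11.242 × 1.1268 ≈ 12.667 mg/L.
One interval later, Cmin,ss = Cmax,ss·e^(−kτ) ≈ 12.667 × 0.1125 ≈ 1.425 mg/L.
Trough 1.4 mg/L vs MEC 1 mg/L: adequate.

1.4 mg/L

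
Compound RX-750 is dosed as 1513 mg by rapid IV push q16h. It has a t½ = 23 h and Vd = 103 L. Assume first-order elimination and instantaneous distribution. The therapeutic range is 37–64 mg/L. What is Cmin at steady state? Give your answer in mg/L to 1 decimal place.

k = ln2/t½ = ln2/23 ≈ 0.030137 h⁻¹; fraction remaining f = e^(−kτ) = e^(−0.030137×16) ≈ 0.6174.
Accumulation ratio R = 1/(1 − f) ≈ 1/0.3826 ≈ 2.6137.
Each bolus raises the concentration by D/Vd = 1513/103 ≈ 14.689 mg/L.
Steady-state peak Cmax,ss = C₀·R ≈ 14.689 × 2.6137 ≈ 38.393 mg/L.
One interval later, Cmin,ss = Cmax,ss·e^(−kτ) ≈ 38.393 × 0.6174 ≈ 23.704 mg/L.
Trough 23.7 mg/L vs MEC 37 mg/L: subtherapeutic.

23.7 mg/L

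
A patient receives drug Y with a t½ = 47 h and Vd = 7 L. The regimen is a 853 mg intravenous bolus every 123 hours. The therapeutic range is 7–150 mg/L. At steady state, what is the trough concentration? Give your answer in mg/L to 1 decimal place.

τ/t½ = 123/47 ≈ 2.617, so fraction remaining f = (1/2)^(123/47) ≈ 0.1630.
Single-dose peak C₀ = D/Vd = 853/7 ≈ 121.857 mg/L.
Steady-state trough Cmin,ss = C₀·f/(1−f) ≈ 121.857 × 0.1630/0.8370 ≈ 23.731 mg/L.
Trough 23.7 mg/L vs MEC 7 mg/L: adequate.

23.7 mg/L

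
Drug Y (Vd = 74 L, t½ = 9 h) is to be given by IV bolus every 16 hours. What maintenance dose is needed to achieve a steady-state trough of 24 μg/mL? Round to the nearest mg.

τ/t½ = 16/9 ≈ 1.7778, so f = (1/2)^(16/9) ≈ 0.291632.
Cmin,ss = (D/Vd)·f/(1−f), so D = Cmin,ss·Vd·(1−f)/f.
D = 24 × 74 × (1−f)/f ≈ 24 × 74 × 2.42898 ≈ 4313.87 mg.

4314 mg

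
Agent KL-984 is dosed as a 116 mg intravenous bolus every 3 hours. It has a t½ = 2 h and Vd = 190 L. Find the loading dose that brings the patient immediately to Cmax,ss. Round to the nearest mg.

f = (1/2)^(3/2) ≈ 0.353553; accumulation ratio R = 1/(1−f) ≈ 1.54692.
Loading dose to hit Cmax,ss on first dose: D_load = D_maint·R ≈ 116 × 1.54692 ≈ 179.44 mg.

179 mg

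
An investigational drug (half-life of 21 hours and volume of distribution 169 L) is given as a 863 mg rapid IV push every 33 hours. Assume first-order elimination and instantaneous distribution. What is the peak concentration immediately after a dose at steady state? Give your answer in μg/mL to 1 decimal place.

τ/t½ = 33/21 ≈ 1.5714, so fraction remaining f = (1/2)^(33/21) ≈ 0.3365.
Accumulation ratio R = 1/(1 − f) ≈ 1/0.6635 ≈ 1.5072.
Each bolus raises the concentration by D/Vd = 863/169 ≈ 5.107 μg/mL.
Cmax,ss = C₀/(1 − f) ≈ 5.107/0.6635 ≈ 7.697 μg/mL.

7.7 μg/mL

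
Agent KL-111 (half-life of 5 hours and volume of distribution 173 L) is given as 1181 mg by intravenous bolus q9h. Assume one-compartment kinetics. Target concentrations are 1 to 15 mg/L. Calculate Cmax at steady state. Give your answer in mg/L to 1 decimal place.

9.6 mg/L

τ/t½ = 9/5 ≈ 1.8, so fraction remaining f = (1/2)^(9/5) ≈ 0.2872.
At steady state, accumulation factor R = 1/(1 − e^(−kτ)) ≈ 1.4029.
Each bolus raises the concentration by D/Vd = 1181/173 ≈ 6.827 mg/L.
Steady-state peak Cmax,ss = C₀·R ≈ 6.827 × 1.4029 ≈ 9.578 mg/L.
Peak 9.6 mg/L vs MTC 15 mg/L: below toxic threshold.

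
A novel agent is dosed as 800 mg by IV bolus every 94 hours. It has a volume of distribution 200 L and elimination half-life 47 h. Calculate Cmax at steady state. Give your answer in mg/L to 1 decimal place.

5.3 mg/L

τ = 94 h = 2 half-lives, so f = (1/2)^2 = 0.25.
Accumulation ratio R = 1/(1 − f) = 1/0.75 = 4/3.
Single-dose peak C₀ = D/Vd = 800/200 = 4 mg/L.
Steady-state peak Cmax,ss = C₀·R = 4 × 4/3 ≈ 5.333 mg/L.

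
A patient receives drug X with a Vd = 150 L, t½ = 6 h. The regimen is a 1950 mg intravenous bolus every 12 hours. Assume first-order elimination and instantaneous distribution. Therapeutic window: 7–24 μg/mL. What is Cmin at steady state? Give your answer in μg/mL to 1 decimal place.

4.3 μg/mL

τ = 12 h = 2 half-lives, so f = (1/2)^2 = 0.25.
Accumulation ratio R = 1/(1 − f) = 1/0.75 = 4/3.
Single-dose peak C₀ = D/Vd = 1950/150 = 13 μg/mL.
Steady-state peak Cmax,ss = C₀·R = 13 × 4/3 ≈ 17.333 μg/mL.
Steady-state trough Cmin,ss = Cmax,ss·f ≈ 17.333 × 0.25 ≈ 4.333 μg/mL.
Trough 4.3 μg/mL vs MEC 7 μg/mL: subtherapeutic.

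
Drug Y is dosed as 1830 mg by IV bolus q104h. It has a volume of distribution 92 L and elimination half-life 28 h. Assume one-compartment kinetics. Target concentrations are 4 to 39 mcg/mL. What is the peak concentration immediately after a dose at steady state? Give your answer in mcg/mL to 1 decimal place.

21.5 mcg/mL

k = ln2/t½ = ln2/28 ≈ 0.024755 h⁻¹; fraction remaining f = e^(−kτ) = e^(−0.024755×104) ≈ 0.0762.
Accumulation ratio R = 1/(1 − f) ≈ 1/0.9238 ≈ 1.0825.
Each bolus raises the concentration by D/Vd = 1830/92 ≈ 19.891 mcg/mL.
Steady-state peak Cmax,ss = C₀·R ≈ 19.891 × 1.0825 ≈ 21.532 mcg/mL.
Peak 21.5 mcg/mL vs MTC 39 mcg/mL: below toxic threshold.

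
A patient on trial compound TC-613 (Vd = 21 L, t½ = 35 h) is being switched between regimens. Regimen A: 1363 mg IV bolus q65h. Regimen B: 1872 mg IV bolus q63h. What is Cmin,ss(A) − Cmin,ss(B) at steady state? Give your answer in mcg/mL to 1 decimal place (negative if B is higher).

Regimen A: f = (1/2)^(65/35) ≈ 0.2760; Cmin,ss = (1363/21)·f/(1−f) ≈ 24.743 mcg/mL.
Regimen B: f = (1/2)^(63/35) ≈ 0.2872; Cmin,ss = (1872/21)·f/(1−f) ≈ 35.917 mcg/mL.
Difference ≈ 24.743 − 35.917 ≈ -11.174 mcg/mL.

-11.2 mcg/mL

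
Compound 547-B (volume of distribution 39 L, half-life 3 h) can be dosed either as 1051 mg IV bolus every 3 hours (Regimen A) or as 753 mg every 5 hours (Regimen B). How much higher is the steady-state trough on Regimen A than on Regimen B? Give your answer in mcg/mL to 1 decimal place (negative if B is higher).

Regimen A: f = (1/2)^(3/3) ≈ 0.5000; Cmin,ss = (1051/39)·f/(1−f) ≈ 26.949 mcg/mL.
Regimen B: f = (1/2)^(5/3) ≈ 0.3150; Cmin,ss = (753/39)·f/(1−f) ≈ 8.879 mcg/mL.
Difference ≈ 26.949 − 8.879 ≈ 18.070 mcg/mL.

18.1 mcg/mL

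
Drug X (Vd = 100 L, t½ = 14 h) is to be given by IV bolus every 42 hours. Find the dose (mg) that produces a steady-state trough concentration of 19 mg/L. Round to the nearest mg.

τ/t½ = 42/14 ≈ 3, so f = (1/2)^(42/14) ≈ 0.125000.
Cmin,ss = (D/Vd)·f/(1−f), so D = Cmin,ss·Vd·(1−f)/f.
D = 19 × 100 × (1−f)/f ≈ 19 × 100 × 7.00000 ≈ 13300.00 mg.

13300 mg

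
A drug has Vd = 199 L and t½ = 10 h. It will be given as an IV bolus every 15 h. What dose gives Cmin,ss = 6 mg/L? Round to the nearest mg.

τ/t½ = 15/10 ≈ 1.5, so f = (1/2)^(15/10) ≈ 0.353553.
Cmin,ss = (D/Vd)·f/(1−f), so D = Cmin,ss·Vd·(1−f)/f.
D = 6 × 199 × (1−f)/f ≈ 6 × 199 × 1.82843 ≈ 2183.15 mg.

2183 mg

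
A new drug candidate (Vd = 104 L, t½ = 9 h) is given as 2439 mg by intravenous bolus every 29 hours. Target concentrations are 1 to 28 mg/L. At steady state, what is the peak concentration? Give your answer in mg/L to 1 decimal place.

τ/t½ = 29/9 ≈ 3.2222, so fraction remaining f = (1/2)^(29/9) ≈ 0.1072.
Accumulation ratio R = 1/(1 − f) ≈ 1/0.8928 ≈ 1.1201.
Single-dose peak C₀ = D/Vd = 2439/104 ≈ 23.452 mg/L.
Steady-state peak Cmax,ss = C₀·R ≈ 23.452 × 1.1201 ≈ 26.269 mg/L.
Peak 26.3 mg/L vs MTC 28 mg/L: below toxic threshold.

26.3 mg/L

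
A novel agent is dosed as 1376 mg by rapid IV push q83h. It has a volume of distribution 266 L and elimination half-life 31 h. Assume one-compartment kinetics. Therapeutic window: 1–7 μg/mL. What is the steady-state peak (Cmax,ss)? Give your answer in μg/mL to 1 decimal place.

6.1 μg/mL

k = ln2/t½ = ln2/31 ≈ 0.022360 h⁻¹; fraction remaining f = e^(−kτ) = e^(−0.022360×83) ≈ 0.1563.
Accumulation ratio R = 1/(1 − f) ≈ 1/0.8437 ≈ 1.1853.
Each bolus raises the concentration by D/Vd = 1376/266 ≈ 5.173 μg/mL.
Steady-state peak Cmax,ss = C₀·R ≈ 5.173 × 1.1853 ≈ 6.132 μg/mL.
Peak 6.1 μg/mL vs MTC 7 μg/mL: below toxic threshold.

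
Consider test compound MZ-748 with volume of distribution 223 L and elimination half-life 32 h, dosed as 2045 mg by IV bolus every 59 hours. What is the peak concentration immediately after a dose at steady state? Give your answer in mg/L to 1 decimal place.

12.7 mg/L

τ/t½ = 59/32 ≈ 1.8438, so fraction remaining f = (1/2)^(59/32) ≈ 0.2786.
At steady state, accumulation factor R = 1/(1 − e^(−kτ)) ≈ 1.3862.
Single-dose peak C₀ = D/Vd = 2045/223 ≈ 9.170 mg/L.
Cmax,ss = C₀/(1 − f) ≈ 9.170/0.7214 ≈ 12.711 mg/L.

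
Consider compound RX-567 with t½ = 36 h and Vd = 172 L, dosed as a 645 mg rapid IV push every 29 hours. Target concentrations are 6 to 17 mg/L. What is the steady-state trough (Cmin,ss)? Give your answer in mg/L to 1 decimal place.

5.0 mg/L

Over one 29-h interval, 29/36 ≈ 0.80556 half-lives elapse, leaving f ≈ 0.5721 of each dose.
Accumulation ratio R = 1/(1 − f) ≈ 1/0.4279 ≈ 2.3370.
Single-dose peak C₀ = D/Vd = 645/172 ≈ 3.750 mg/L.
Steady-state peak Cmax,ss = C₀·R ≈ 3.750 × 2.3370 ≈ 8.764 mg/L.
One interval later, Cmin,ss = Cmax,ss·e^(−kτ) ≈ 8.764 × 0.5721 ≈ 5.014 mg/L.
Trough 5.0 mg/L vs MEC 6 mg/L: subtherapeutic.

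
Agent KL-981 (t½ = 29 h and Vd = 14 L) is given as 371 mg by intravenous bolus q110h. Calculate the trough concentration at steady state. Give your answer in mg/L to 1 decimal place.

k = ln2/t½ = ln2/29 ≈ 0.023902 h⁻¹; fraction remaining f = e^(−kτ) = e^(−0.023902×110) ≈ 0.0721.
Single-dose peak C₀ = D/Vd = 371/14 ≈ 26.500 mg/L.
Steady-state trough Cmin,ss = C₀·f/(1−f) ≈ 26.500 × 0.0721/0.9279 ≈ 2.059 mg/L.

2.1 mg/L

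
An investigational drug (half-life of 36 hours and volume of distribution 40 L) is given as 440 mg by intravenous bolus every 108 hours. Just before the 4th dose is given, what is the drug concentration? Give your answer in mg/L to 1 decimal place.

1.6 mg/L

f = (1/2)^(τ/t½) = (1/2)^(108/36) ≈ 0.1250.
C₀ = D/Vd = 440/40 ≈ 11.000 mg/L.
Before the 4th dose, 3 doses have been given. Superposition: Cmin = C₀·(f + f² + … + f^3).
≈ 11.000 × (0.1250 + 0.0156 + 0.0020) ≈ 11.000 × 0.1426 ≈ 1.569 mg/L.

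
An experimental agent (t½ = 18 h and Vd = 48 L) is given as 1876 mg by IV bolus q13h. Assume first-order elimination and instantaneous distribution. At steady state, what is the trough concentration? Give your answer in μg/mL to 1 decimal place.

60.2 μg/mL

τ/t½ = 13/18 ≈ 0.72222, so fraction remaining f = (1/2)^(13/18) ≈ 0.6062.
Single-dose peak C₀ = D/Vd = 1876/48 ≈ 39.083 μg/mL.
Steady-state trough Cmin,ss = C₀·f/(1−f) ≈ 39.083 × 0.6062/0.3938 ≈ 60.163 μg/mL.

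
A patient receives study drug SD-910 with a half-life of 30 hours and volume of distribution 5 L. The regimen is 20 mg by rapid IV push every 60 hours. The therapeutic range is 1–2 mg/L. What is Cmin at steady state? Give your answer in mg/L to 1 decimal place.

The dosing interval is 2 half-lives, so f = 2^(−2) = 0.25.
At steady state, R = 1/(1 − 0.25) = 4/3.
Single-dose peak C₀ = D/Vd = 20/5 = 4 mg/L.
Steady-state peak Cmax,ss = C₀·R = 4 × 4/3 ≈ 5.333 mg/L.
Steady-state trough Cmin,ss = Cmax,ss·f ≈ 5.333 × 0.25 ≈ 1.333 mg/L.
Trough 1.3 mg/L vs MEC 1 mg/L: adequate.

1.3 mg/L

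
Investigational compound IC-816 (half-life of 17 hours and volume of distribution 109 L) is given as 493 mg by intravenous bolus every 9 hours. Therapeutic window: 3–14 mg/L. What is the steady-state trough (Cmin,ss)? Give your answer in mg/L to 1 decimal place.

k = ln2/t½ = ln2/17 ≈ 0.040773 h⁻¹; fraction remaining f = e^(−kτ) = e^(−0.040773×9) ≈ 0.6928.
Single-dose peak C₀ = D/Vd = 493/109 ≈ 4.523 mg/L.
Steady-state trough Cmin,ss = C₀·f/(1−f) ≈ 4.523 × 0.6928/0.3072 ≈ 10.200 mg/L.
Trough 10.2 mg/L vs MEC 3 mg/L: adequate.

10.2 mg/L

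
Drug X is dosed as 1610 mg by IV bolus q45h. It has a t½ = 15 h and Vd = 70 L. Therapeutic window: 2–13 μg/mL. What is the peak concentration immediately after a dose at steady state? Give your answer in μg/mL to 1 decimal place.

26.3 μg/mL

The dosing interval is 3 half-lives, so f = 2^(−3) = 0.125.
At steady state, R = 1/(1 − 0.125) = 8/7.
Single-dose peak C₀ = D/Vd = 1610/70 = 23 μg/mL.
Steady-state peak Cmax,ss = C₀·R = 23 × 8/7 ≈ 26.286 μg/mL.
Peak 26.3 μg/mL vs MTC 13 μg/mL: exceeds toxic threshold.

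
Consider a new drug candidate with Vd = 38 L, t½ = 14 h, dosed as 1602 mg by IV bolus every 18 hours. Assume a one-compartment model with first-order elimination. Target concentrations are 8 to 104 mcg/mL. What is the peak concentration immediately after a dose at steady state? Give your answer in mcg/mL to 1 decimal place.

71.5 mcg/mL

k = ln2/t½ = ln2/14 ≈ 0.049511 h⁻¹; fraction remaining f = e^(−kτ) = e^(−0.049511×18) ≈ 0.4102.
At steady state, accumulation factor R = 1/(1 − e^(−kτ)) ≈ 1.6955.
Each bolus raises the concentration by D/Vd = 1602/38 ≈ 42.158 mcg/mL.
Steady-state peak Cmax,ss = C₀·R ≈ 42.158 × 1.6955 ≈ 71.479 mcg/mL.
Peak 71.5 mcg/mL vs MTC 104 mcg/mL: below toxic threshold.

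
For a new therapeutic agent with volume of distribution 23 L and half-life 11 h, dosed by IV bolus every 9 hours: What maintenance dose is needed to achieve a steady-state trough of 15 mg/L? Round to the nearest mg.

τ/t½ = 9/11 ≈ 0.81818, so f = (1/2)^(9/11) ≈ 0.567156.
Cmin,ss = (D/Vd)·f/(1−f), so D = Cmin,ss·Vd·(1−f)/f.
D = 15 × 23 × (1−f)/f ≈ 15 × 23 × 0.76318 ≈ 263.30 mg.

263 mg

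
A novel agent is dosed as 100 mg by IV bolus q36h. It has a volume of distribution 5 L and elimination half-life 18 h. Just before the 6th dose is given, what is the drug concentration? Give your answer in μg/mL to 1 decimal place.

f = (1/2)^(τ/t½) = (1/2)^(36/18) ≈ 0.2500.
C₀ = D/Vd = 100/5 ≈ 20.000 μg/mL.
Before the 6th dose, 5 doses have been given. Superposition: Cmin = C₀·(f + f² + … + f^5).
≈ 20.000 × (0.2500 + 0.0625 + 0.0156 + 0.0039 + 0.0010) ≈ 20.000 × 0.3330 ≈ 6.660 μg/mL.

6.7 μg/mL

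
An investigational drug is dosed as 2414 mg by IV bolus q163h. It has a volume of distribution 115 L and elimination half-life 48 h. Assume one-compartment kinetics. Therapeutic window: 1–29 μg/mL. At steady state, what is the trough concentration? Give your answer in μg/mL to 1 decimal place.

2.2 μg/mL

k = ln2/t½ = ln2/48 ≈ 0.014441 h⁻¹; fraction remaining f = e^(−kτ) = e^(−0.014441×163) ≈ 0.0950.
Accumulation ratio R = 1/(1 − f) ≈ 1/0.9050 ≈ 1.1050.
Single-dose peak C₀ = D/Vd = 2414/115 ≈ 20.991 μg/mL.
Cmax,ss = C₀/(1 − f) ≈ 20.991/0.9050 ≈ 23.194 μg/mL.
One interval later, Cmin,ss = Cmax,ss·e^(−kτ) ≈ 23.194 × 0.0950 ≈ 2.203 μg/mL.
Trough 2.2 μg/mL vs MEC 1 μg/mL: adequate.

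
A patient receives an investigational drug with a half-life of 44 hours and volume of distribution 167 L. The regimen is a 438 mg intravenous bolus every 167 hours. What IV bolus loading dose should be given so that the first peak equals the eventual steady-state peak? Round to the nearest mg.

f = (1/2)^(167/44) ≈ 0.072020; accumulation ratio R = 1/(1−f) ≈ 1.07761.
Loading dose to hit Cmax,ss on first dose: D_load = D_maint·R ≈ 438 × 1.07761 ≈ 471.99 mg.

472 mg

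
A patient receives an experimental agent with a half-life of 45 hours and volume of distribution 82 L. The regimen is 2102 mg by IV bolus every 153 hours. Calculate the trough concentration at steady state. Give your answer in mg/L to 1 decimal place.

2.7 mg/L

Over one 153-h interval, 153/45 ≈ 3.4 half-lives elapse, leaving f ≈ 0.0947 of each dose.
At steady state, accumulation factor R = 1/(1 − e^(−kτ)) ≈ 1.1046.
Single-dose peak C₀ = D/Vd = 2102/82 ≈ 25.634 mg/L.
Cmax,ss = C₀/(1 − f) ≈ 25.634/0.9053 ≈ 28.315 mg/L.
One interval later, Cmin,ss = Cmax,ss·e^(−kτ) ≈ 28.315 × 0.0947 ≈ 2.681 mg/L.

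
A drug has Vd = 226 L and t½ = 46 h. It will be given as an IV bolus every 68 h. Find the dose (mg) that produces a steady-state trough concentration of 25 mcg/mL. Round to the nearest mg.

τ/t½ = 68/46 ≈ 1.4783, so f = (1/2)^(68/46) ≈ 0.358921.
Cmin,ss = (D/Vd)·f/(1−f), so D = Cmin,ss·Vd·(1−f)/f.
D = 25 × 226 × (1−f)/f ≈ 25 × 226 × 1.78613 ≈ 10091.63 mg.

10092 mg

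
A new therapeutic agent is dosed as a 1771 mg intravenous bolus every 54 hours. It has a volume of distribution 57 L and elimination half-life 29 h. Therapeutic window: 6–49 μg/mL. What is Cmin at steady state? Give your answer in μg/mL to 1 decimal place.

k = ln2/t½ = ln2/29 ≈ 0.023902 h⁻¹; fraction remaining f = e^(−kτ) = e^(−0.023902×54) ≈ 0.2751.
At steady state, accumulation factor R = 1/(1 − e^(−kτ)) ≈ 1.3795.
Single-dose peak C₀ = D/Vd = 1771/57 ≈ 31.070 μg/mL.
Cmax,ss = C₀/(1 − f) ≈ 31.070/0.7249 ≈ 42.861 μg/mL.
One interval later, Cmin,ss = Cmax,ss·e^(−kτ) ≈ 42.861 × 0.2751 ≈ 11.791 μg/mL.
Trough 11.8 μg/mL vs MEC 6 μg/mL: adequate.

11.8 μg/mL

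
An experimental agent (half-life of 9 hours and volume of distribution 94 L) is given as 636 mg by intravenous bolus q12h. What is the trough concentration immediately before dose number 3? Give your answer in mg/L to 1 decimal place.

f = (1/2)^(τ/t½) = (1/2)^(12/9) ≈ 0.3969.
C₀ = D/Vd = 636/94 ≈ 6.766 mg/L.
Before the 3rd dose, 2 doses have been given. Superposition: Cmin = C₀·(f + f²).
≈ 6.766 × (0.3969 + 0.1575) ≈ 6.766 × 0.5544 ≈ 3.751 mg/L.

3.8 mg/L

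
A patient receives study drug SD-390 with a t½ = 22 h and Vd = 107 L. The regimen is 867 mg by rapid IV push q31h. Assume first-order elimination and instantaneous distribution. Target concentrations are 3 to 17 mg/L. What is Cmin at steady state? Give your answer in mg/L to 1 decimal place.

4.9 mg/L

τ/t½ = 31/22 ≈ 1.4091, so fraction remaining f = (1/2)^(31/22) ≈ 0.3765.
Single-dose peak C₀ = D/Vd = 867/107 ≈ 8.103 mg/L.
Steady-state trough Cmin,ss = C₀·f/(1−f) ≈ 8.103 × 0.3765/0.6235 ≈ 4.893 mg/L.
Trough 4.9 mg/L vs MEC 3 mg/L: adequate.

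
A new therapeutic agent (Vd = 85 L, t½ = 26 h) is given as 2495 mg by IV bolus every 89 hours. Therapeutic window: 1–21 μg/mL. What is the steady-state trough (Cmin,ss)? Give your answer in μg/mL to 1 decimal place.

3.0 μg/mL

k = ln2/t½ = ln2/26 ≈ 0.026660 h⁻¹; fraction remaining f = e^(−kτ) = e^(−0.026660×89) ≈ 0.0932.
Single-dose peak C₀ = D/Vd = 2495/85 ≈ 29.353 μg/mL.
Steady-state trough Cmin,ss = C₀·f/(1−f) ≈ 29.353 × 0.0932/0.9068 ≈ 3.017 μg/mL.
Trough 3.0 μg/mL vs MEC 1 μg/mL: adequate.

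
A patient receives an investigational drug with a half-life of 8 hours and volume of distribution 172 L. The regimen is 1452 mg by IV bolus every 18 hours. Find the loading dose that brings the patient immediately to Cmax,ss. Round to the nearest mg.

1838 mg

f = (1/2)^(18/8) ≈ 0.210224; accumulation ratio R = 1/(1−f) ≈ 1.26618.
Loading dose to hit Cmax,ss on first dose: D_load = D_maint·R ≈ 1452 × 1.26618 ≈ 1838.49 mg.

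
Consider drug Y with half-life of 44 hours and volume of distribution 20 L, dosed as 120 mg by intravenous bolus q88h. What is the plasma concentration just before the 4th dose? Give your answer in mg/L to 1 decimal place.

2.0 mg/L

f = (1/2)^(τ/t½) = (1/2)^(88/44) ≈ 0.2500.
C₀ = D/Vd = 120/20 ≈ 6.000 mg/L.
Before the 4th dose, 3 doses have been given. Superposition: Cmin = C₀·(f + f² + … + f^3).
≈ 6.000 × (0.2500 + 0.0625 + 0.0156) ≈ 6.000 × 0.3281 ≈ 1.969 mg/L.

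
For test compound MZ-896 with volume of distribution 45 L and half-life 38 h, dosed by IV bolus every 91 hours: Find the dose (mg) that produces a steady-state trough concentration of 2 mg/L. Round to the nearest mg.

383 mg

τ/t½ = 91/38 ≈ 2.3947, so f = (1/2)^(91/38) ≈ 0.190157.
Cmin,ss = (D/Vd)·f/(1−f), so D = Cmin,ss·Vd·(1−f)/f.
D = 2 × 45 × (1−f)/f ≈ 2 × 45 × 4.25881 ≈ 383.29 mg.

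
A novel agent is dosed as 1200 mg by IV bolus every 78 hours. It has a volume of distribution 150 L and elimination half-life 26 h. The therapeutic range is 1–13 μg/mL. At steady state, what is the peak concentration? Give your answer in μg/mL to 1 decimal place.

The dosing interval is 3 half-lives, so f = 2^(−3) = 0.125.
At steady state, R = 1/(1 − 0.125) = 8/7.
Single-dose peak C₀ = D/Vd = 1200/150 = 8 μg/mL.
Steady-state peak Cmax,ss = C₀·R = 8 × 8/7 ≈ 9.143 μg/mL.
Peak 9.1 μg/mL vs MTC 13 μg/mL: below toxic threshold.

9.1 μg/mL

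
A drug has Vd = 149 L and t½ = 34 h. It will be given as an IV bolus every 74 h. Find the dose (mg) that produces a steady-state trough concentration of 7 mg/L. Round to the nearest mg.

τ/t½ = 74/34 ≈ 2.1765, so f = (1/2)^(74/34) ≈ 0.221216.
Cmin,ss = (D/Vd)·f/(1−f), so D = Cmin,ss·Vd·(1−f)/f.
D = 7 × 149 × (1−f)/f ≈ 7 × 149 × 3.52047 ≈ 3671.85 mg.

3672 mg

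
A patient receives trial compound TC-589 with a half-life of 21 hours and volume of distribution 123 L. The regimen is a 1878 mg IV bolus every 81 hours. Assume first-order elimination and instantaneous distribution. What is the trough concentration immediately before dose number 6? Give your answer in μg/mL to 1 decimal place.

f = (1/2)^(τ/t½) = (1/2)^(81/21) ≈ 0.0690.
C₀ = D/Vd = 1878/123 ≈ 15.268 μg/mL.
Before the 6th dose, 5 doses have been given. Superposition: Cmin = C₀·(f + f² + … + f^5).
≈ 15.268 × (0.0690 + 0.0048 + 0.0003 + 0.0000 + 0.0000) ≈ 15.268 × 0.0741 ≈ 1.131 μg/mL.

1.1 μg/mL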